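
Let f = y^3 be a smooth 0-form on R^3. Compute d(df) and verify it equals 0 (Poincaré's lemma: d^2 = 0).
d(df) = 0

Step 1: df = sum_i (∂f/∂x_i) dx_i = (0) dx + (3*y^2) dy + (0) dz.
Step 2: Apply d again. Using the 1-form formula, the coefficient of dx ∧ dy in d(df) is ∂^2 f/∂x ∂y - ∂^2 f/∂y ∂x = (0) - (0) = 0 (equality of mixed partials for smooth f).
Similarly for dx ∧ dz and dy ∧ dz — all coefficients vanish. So d(df) = 0.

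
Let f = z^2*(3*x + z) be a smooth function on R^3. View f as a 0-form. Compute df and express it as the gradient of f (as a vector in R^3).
df = (3*z^2) dx + (0) dy + (3*z*(2*x + z)) dz; grad f = (3*z^2, 0, 3*z*(2*x + z))

For a 0-form f, d f = (∂f/∂x) dx + (∂f/∂y) dy + (∂f/∂z) dz. The components of the vector representation are exactly the entries of grad f in Cartesian coordinates:
  ∂f/∂x = 3*z^2
  ∂f/∂y = 0
  ∂f/∂z = 3*z*(2*x + z).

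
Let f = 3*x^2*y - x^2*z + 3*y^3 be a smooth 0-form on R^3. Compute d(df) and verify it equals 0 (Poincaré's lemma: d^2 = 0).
d(df) = 0

Step 1: df = sum_i (∂f/∂x_i) dx_i = (2*x*(3*y - z)) dx + (3*x^2 + 9*y^2) dy + (-x^2) dz.
Step 2: Apply d again. Using the 1-form formula, the coefficient of dx ∧ dy in d(df) is ∂^2 f/∂x ∂y - ∂^2 f/∂y ∂x = (6*x) - (6*x) = 0 (equality of mixed partials for smooth f).
Similarly for dx ∧ dz and dy ∧ dz — all coefficients vanish. So d(df) = 0.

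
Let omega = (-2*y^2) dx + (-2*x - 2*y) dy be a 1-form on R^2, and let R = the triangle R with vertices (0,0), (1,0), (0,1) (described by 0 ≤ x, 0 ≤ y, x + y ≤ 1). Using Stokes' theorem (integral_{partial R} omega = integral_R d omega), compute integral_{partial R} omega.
integral_(partial R) omega = -1/3

Stokes: integral_partial_R omega = integral_R d omega with d omega = (∂Q/∂x - ∂P/∂y) dx ∧ dy.
  ∂Q/∂x = -2
  ∂P/∂y = -4*y
  integrand = ∂Q/∂x - ∂P/∂y = 4*y - 2.
Integrating over R: integral_0^1 integral_0^{1-x} (4*y - 2) dy dx = -1/3.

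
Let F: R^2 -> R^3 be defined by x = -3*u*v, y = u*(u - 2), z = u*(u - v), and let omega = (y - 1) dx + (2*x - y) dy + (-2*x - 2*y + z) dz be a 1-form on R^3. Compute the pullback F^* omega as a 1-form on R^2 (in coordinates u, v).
F^* omega = (-4*u^3 - 4*u^2*v + 14*u^2 - 5*u*v^2 + 14*u*v - 4*u + 3*v) du + (u*(-2*u^2 - 5*u*v + 2*u + 3)) dv

Using F^*(f dg) = (f ∘ F) d(g ∘ F), substitute each coordinate x_i by F_i(u, v) in f_i, and replace dx_i by d F_i = (∂F_i/∂u) du + (∂F_i/∂v) dv.
  For the x component: f_1(F) = u^2 - 2*u - 1; d F_1 = (-3*v) du + (-3*u) dv
  For the y component: f_2(F) = u*(-u - 6*v + 2); d F_2 = (2*u - 2) du + (0) dv
  For the z component: f_3(F) = u*(-u + 5*v + 4); d F_3 = (2*u - v) du + (-u) dv
Combining and collecting du, dv coefficients:
  coeff of du: -4*u^3 - 4*u^2*v + 14*u^2 - 5*u*v^2 + 14*u*v - 4*u + 3*v
  coeff of dv: u*(-2*u^2 - 5*u*v + 2*u + 3)
F^* omega = (-4*u^3 - 4*u^2*v + 14*u^2 - 5*u*v^2 + 14*u*v - 4*u + 3*v) du + (u*(-2*u^2 - 5*u*v + 2*u + 3)) dv.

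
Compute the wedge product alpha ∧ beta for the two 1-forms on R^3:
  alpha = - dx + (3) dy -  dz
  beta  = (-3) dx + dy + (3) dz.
alpha ∧ beta = (8) dx ∧ dy + (-6) dx ∧ dz + (10) dy ∧ dz

Distribute the wedge, using dx_i ∧ dx_j = -dx_j ∧ dx_i and dx_i ∧ dx_i = 0. For each pair (i, j) with i < j, the coefficient of dx_i ∧ dx_j in alpha ∧ beta is (alpha_i * beta_j - alpha_j * beta_i). Collecting: alpha ∧ beta = (8) dx ∧ dy + (-6) dx ∧ dz + (10) dy ∧ dz.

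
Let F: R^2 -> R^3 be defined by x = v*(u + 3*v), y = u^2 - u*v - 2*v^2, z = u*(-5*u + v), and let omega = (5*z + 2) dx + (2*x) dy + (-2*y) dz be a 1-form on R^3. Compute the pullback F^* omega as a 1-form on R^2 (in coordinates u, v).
F^* omega = (20*u^3 - 43*u^2*v - 23*u*v^2 - 2*v^3 + 2*v) du + (-27*u^3 - 145*u^2*v + 20*u*v^2 + 2*u - 24*v^3 + 12*v) dv

Using F^*(f dg) = (f ∘ F) d(g ∘ F), substitute each coordinate x_i by F_i(u, v) in f_i, and replace dx_i by d F_i = (∂F_i/∂u) du + (∂F_i/∂v) dv.
  For the x component: f_1(F) = -25*u^2 + 5*u*v + 2; d F_1 = (v) du + (u + 6*v) dv
  For the y component: f_2(F) = 2*v*(u + 3*v); d F_2 = (2*u - v) du + (-u - 4*v) dv
  For the z component: f_3(F) = -2*u^2 + 2*u*v + 4*v^2; d F_3 = (-10*u + v) du + (u) dv
Combining and collecting du, dv coefficients:
  coeff of du: 20*u^3 - 43*u^2*v - 23*u*v^2 - 2*v^3 + 2*v
  coeff of dv: -27*u^3 - 145*u^2*v + 20*u*v^2 + 2*u - 24*v^3 + 12*v
F^* omega = (20*u^3 - 43*u^2*v - 23*u*v^2 - 2*v^3 + 2*v) du + (-27*u^3 - 145*u^2*v + 20*u*v^2 + 2*u - 24*v^3 + 12*v) dv.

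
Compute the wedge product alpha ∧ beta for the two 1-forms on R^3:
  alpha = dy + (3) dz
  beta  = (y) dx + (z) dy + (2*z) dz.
alpha ∧ beta = (-y) dx ∧ dy + (-z) dy ∧ dz + (-3*y) dx ∧ dz

Distribute the wedge, using dx_i ∧ dx_j = -dx_j ∧ dx_i and dx_i ∧ dx_i = 0. For each pair (i, j) with i < j, the coefficient of dx_i ∧ dx_j in alpha ∧ beta is (alpha_i * beta_j - alpha_j * beta_i). Collecting: alpha ∧ beta = (-y) dx ∧ dy + (-z) dy ∧ dz + (-3*y) dx ∧ dz.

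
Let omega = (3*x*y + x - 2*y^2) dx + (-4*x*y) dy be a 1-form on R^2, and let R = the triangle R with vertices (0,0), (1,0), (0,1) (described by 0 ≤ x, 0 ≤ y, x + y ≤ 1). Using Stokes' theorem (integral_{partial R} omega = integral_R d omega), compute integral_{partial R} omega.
integral_(partial R) omega = -1/2

Stokes: integral_partial_R omega = integral_R d omega with d omega = (∂Q/∂x - ∂P/∂y) dx ∧ dy.
  ∂Q/∂x = -4*y
  ∂P/∂y = 3*x - 4*y
  integrand = ∂Q/∂x - ∂P/∂y = -3*x.
Integrating over R: integral_0^1 integral_0^{1-x} (-3*x) dy dx = -1/2.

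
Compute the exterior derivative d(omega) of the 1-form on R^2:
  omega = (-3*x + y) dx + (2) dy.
d(omega) = (-1) dx ∧ dy

For a 1-form omega = sum_i f_i dx_i, the exterior derivative is
  d(omega) = sum_{i < j} (∂f_j/∂x_i - ∂f_i/∂x_j) dx_i ∧ dx_j.
  coefficient of dx ∧ dy: ∂f_2/∂x - ∂f_1/∂y = ∂(2)/∂x - ∂(-3*x + y)/∂y = -1
Assembling: d(omega) = (-1) dx ∧ dy.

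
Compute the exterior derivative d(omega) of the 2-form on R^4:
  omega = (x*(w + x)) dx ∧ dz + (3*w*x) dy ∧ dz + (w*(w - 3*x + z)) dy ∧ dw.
d(omega) = (x) dx ∧ dz ∧ dw + (3*w) dx ∧ dy ∧ dz + (-w + 3*x) dy ∧ dz ∧ dw + (-3*w) dx ∧ dy ∧ dw

For a 2-form omega = sum_{i<j} g_{ij} dx_i ∧ dx_j, the exterior derivative is
  d(omega) = sum_{i<j} d(g_{ij}) ∧ dx_i ∧ dx_j = sum_{i<j, k} (∂g_{ij}/∂x_k) dx_k ∧ dx_i ∧ dx_j.
Expand each term, using dx_k ∧ dx_i ∧ dx_j = sgn(permutation) dx_{(a)} ∧ dx_{(b)} ∧ dx_{(c)} with (a < b < c) sorted:
  d(x*(w + x)) includes (∂/∂w)(x*(w + x)) dw = (x) dw, which multiplied by dx ∧ dz gives (x) dx ∧ dz ∧ dw
  d(3*w*x) includes (∂/∂x)(3*w*x) dx = (3*w) dx, which multiplied by dy ∧ dz gives (3*w) dx ∧ dy ∧ dz
  d(3*w*x) includes (∂/∂w)(3*w*x) dw = (3*x) dw, which multiplied by dy ∧ dz gives (3*x) dy ∧ dz ∧ dw
  d(w*(w - 3*x + z)) includes (∂/∂x)(w*(w - 3*x + z)) dx = (-3*w) dx, which multiplied by dy ∧ dw gives (-3*w) dx ∧ dy ∧ dw
  d(w*(w - 3*x + z)) includes (∂/∂z)(w*(w - 3*x + z)) dz = (w) dz, which multiplied by dy ∧ dw gives (-w) dy ∧ dz ∧ dw
Collecting like 3-forms: d(omega) = (x) dx ∧ dz ∧ dw + (3*w) dx ∧ dy ∧ dz + (-w + 3*x) dy ∧ dz ∧ dw + (-3*w) dx ∧ dy ∧ dw.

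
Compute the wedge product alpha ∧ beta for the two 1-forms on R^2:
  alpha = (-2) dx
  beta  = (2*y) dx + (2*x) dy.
alpha ∧ beta = (-4*x) dx ∧ dy

Distribute the wedge, using dx_i ∧ dx_j = -dx_j ∧ dx_i and dx_i ∧ dx_i = 0. For each pair (i, j) with i < j, the coefficient of dx_i ∧ dx_j in alpha ∧ beta is (alpha_i * beta_j - alpha_j * beta_i). Collecting: alpha ∧ beta = (-4*x) dx ∧ dy.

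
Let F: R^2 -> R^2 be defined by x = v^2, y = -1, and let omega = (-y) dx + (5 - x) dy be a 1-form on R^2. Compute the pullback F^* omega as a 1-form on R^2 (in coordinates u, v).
F^* omega = (2*v) dv

Using F^*(f dg) = (f ∘ F) d(g ∘ F), substitute each coordinate x_i by F_i(u, v) in f_i, and replace dx_i by d F_i = (∂F_i/∂u) du + (∂F_i/∂v) dv.
  For the x component: f_1(F) = 1; d F_1 = (0) du + (2*v) dv
  For the y component: f_2(F) = 5 - v^2; d F_2 = (0) du + (0) dv
Combining and collecting du, dv coefficients:
  coeff of du: 0
  coeff of dv: 2*v
F^* omega = (2*v) dv.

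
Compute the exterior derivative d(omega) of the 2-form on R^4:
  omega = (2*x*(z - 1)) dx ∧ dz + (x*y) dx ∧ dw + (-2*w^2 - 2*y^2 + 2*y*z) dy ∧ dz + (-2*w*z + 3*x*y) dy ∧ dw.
d(omega) = (-x + 3*y) dx ∧ dy ∧ dw + (-2*w) dy ∧ dz ∧ dw

For a 2-form omega = sum_{i<j} g_{ij} dx_i ∧ dx_j, the exterior derivative is
  d(omega) = sum_{i<j} d(g_{ij}) ∧ dx_i ∧ dx_j = sum_{i<j, k} (∂g_{ij}/∂x_k) dx_k ∧ dx_i ∧ dx_j.
Expand each term, using dx_k ∧ dx_i ∧ dx_j = sgn(permutation) dx_{(a)} ∧ dx_{(b)} ∧ dx_{(c)} with (a < b < c) sorted:
  d(x*y) includes (∂/∂y)(x*y) dy = (x) dy, which multiplied by dx ∧ dw gives (-x) dx ∧ dy ∧ dw
  d(-2*w^2 - 2*y^2 + 2*y*z) includes (∂/∂w)(-2*w^2 - 2*y^2 + 2*y*z) dw = (-4*w) dw, which multiplied by dy ∧ dz gives (-4*w) dy ∧ dz ∧ dw
  d(-2*w*z + 3*x*y) includes (∂/∂x)(-2*w*z + 3*x*y) dx = (3*y) dx, which multiplied by dy ∧ dw gives (3*y) dx ∧ dy ∧ dw
  d(-2*w*z + 3*x*y) includes (∂/∂z)(-2*w*z + 3*x*y) dz = (-2*w) dz, which multiplied by dy ∧ dw gives (2*w) dy ∧ dz ∧ dw
Collecting like 3-forms: d(omega) = (-x + 3*y) dx ∧ dy ∧ dw + (-2*w) dy ∧ dz ∧ dw.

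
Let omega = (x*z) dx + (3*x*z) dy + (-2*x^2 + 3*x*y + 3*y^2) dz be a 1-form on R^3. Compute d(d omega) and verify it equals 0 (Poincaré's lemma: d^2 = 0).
d(d omega) = 0

Step 1: d omega = sum_{i<j} (∂f_j/∂x_i - ∂f_i/∂x_j) dx_i ∧ dx_j:
  coeff of dx ∧ dy: 3*z
  coeff of dx ∧ dz: -5*x + 3*y
  coeff of dy ∧ dz: 6*y
Step 2: Apply d again to each 2-form coefficient. The only possible 3-form in R^3 is dx ∧ dy ∧ dz, with coefficient
  ∂(coeff of dy∧dz)/∂x - ∂(coeff of dx∧dz)/∂y + ∂(coeff of dx∧dy)/∂z
  = ∂/∂x (6*y) - ∂/∂y (-5*x + 3*y) + ∂/∂z (3*z).
Each of these terms simplifies to sums of mixed partials that cancel in pairs. The result is 0 (by equality of mixed partials for smooth functions — Schwarz / Clairaut).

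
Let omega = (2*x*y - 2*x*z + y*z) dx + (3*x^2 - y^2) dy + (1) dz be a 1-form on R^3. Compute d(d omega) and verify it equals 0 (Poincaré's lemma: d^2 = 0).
d(d omega) = 0

Step 1: d omega = sum_{i<j} (∂f_j/∂x_i - ∂f_i/∂x_j) dx_i ∧ dx_j:
  coeff of dx ∧ dy: 4*x - z
  coeff of dx ∧ dz: 2*x - y
  coeff of dy ∧ dz: 0
Step 2: Apply d again to each 2-form coefficient. The only possible 3-form in R^3 is dx ∧ dy ∧ dz, with coefficient
  ∂(coeff of dy∧dz)/∂x - ∂(coeff of dx∧dz)/∂y + ∂(coeff of dx∧dy)/∂z
  = ∂/∂x (0) - ∂/∂y (2*x - y) + ∂/∂z (4*x - z).
Each of these terms simplifies to sums of mixed partials that cancel in pairs. The result is 0 (by equality of mixed partials for smooth functions — Schwarz / Clairaut).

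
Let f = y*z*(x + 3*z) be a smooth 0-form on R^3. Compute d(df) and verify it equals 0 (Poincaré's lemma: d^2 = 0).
d(df) = 0

Step 1: df = sum_i (∂f/∂x_i) dx_i = (y*z) dx + (z*(x + 3*z)) dy + (y*(x + 6*z)) dz.
Step 2: Apply d again. Using the 1-form formula, the coefficient of dx ∧ dy in d(df) is ∂^2 f/∂x ∂y - ∂^2 f/∂y ∂x = (z) - (z) = 0 (equality of mixed partials for smooth f).
Similarly for dx ∧ dz and dy ∧ dz — all coefficients vanish. So d(df) = 0.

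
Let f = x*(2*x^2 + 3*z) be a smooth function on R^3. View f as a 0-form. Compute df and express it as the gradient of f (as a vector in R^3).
df = (6*x^2 + 3*z) dx + (0) dy + (3*x) dz; grad f = (6*x^2 + 3*z, 0, 3*x)

For a 0-form f, d f = (∂f/∂x) dx + (∂f/∂y) dy + (∂f/∂z) dz. The components of the vector representation are exactly the entries of grad f in Cartesian coordinates:
  ∂f/∂x = 6*x^2 + 3*z
  ∂f/∂y = 0
  ∂f/∂z = 3*x.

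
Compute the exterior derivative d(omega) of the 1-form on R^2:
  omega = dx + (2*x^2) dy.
d(omega) = (4*x) dx ∧ dy

For a 1-form omega = sum_i f_i dx_i, the exterior derivative is
  d(omega) = sum_{i < j} (∂f_j/∂x_i - ∂f_i/∂x_j) dx_i ∧ dx_j.
  coefficient of dx ∧ dy: ∂f_2/∂x - ∂f_1/∂y = ∂(2*x^2)/∂x - ∂(1)/∂y = 4*x
Assembling: d(omega) = (4*x) dx ∧ dy.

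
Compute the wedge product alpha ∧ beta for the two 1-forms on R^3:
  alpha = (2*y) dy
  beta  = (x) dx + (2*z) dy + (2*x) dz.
alpha ∧ beta = (-2*x*y) dx ∧ dy + (4*x*y) dy ∧ dz

Distribute the wedge, using dx_i ∧ dx_j = -dx_j ∧ dx_i and dx_i ∧ dx_i = 0. For each pair (i, j) with i < j, the coefficient of dx_i ∧ dx_j in alpha ∧ beta is (alpha_i * beta_j - alpha_j * beta_i). Collecting: alpha ∧ beta = (-2*x*y) dx ∧ dy + (4*x*y) dy ∧ dz.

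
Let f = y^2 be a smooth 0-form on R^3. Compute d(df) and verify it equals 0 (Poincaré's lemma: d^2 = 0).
d(df) = 0

Step 1: df = sum_i (∂f/∂x_i) dx_i = (0) dx + (2*y) dy + (0) dz.
Step 2: Apply d again. Using the 1-form formula, the coefficient of dx ∧ dy in d(df) is ∂^2 f/∂x ∂y - ∂^2 f/∂y ∂x = (0) - (0) = 0 (equality of mixed partials for smooth f).
Similarly for dx ∧ dz and dy ∧ dz — all coefficients vanish. So d(df) = 0.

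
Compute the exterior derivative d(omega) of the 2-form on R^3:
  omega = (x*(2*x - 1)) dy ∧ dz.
d(omega) = (4*x - 1) dx ∧ dy ∧ dz

For a 2-form omega = sum_{i<j} g_{ij} dx_i ∧ dx_j, the exterior derivative is
  d(omega) = sum_{i<j} d(g_{ij}) ∧ dx_i ∧ dx_j = sum_{i<j, k} (∂g_{ij}/∂x_k) dx_k ∧ dx_i ∧ dx_j.
Expand each term, using dx_k ∧ dx_i ∧ dx_j = sgn(permutation) dx_{(a)} ∧ dx_{(b)} ∧ dx_{(c)} with (a < b < c) sorted:
  d(x*(2*x - 1)) includes (∂/∂x)(x*(2*x - 1)) dx = (4*x - 1) dx, which multiplied by dy ∧ dz gives (4*x - 1) dx ∧ dy ∧ dz
Collecting like 3-forms: d(omega) = (4*x - 1) dx ∧ dy ∧ dz.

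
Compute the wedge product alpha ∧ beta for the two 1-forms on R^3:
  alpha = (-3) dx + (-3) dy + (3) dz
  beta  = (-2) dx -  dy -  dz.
alpha ∧ beta = (-3) dx ∧ dy + (9) dx ∧ dz + (6) dy ∧ dz

Distribute the wedge, using dx_i ∧ dx_j = -dx_j ∧ dx_i and dx_i ∧ dx_i = 0. For each pair (i, j) with i < j, the coefficient of dx_i ∧ dx_j in alpha ∧ beta is (alpha_i * beta_j - alpha_j * beta_i). Collecting: alpha ∧ beta = (-3) dx ∧ dy + (9) dx ∧ dz + (6) dy ∧ dz.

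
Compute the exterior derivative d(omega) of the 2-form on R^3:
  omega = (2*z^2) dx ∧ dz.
d(omega) = 0

For a 2-form omega = sum_{i<j} g_{ij} dx_i ∧ dx_j, the exterior derivative is
  d(omega) = sum_{i<j} d(g_{ij}) ∧ dx_i ∧ dx_j = sum_{i<j, k} (∂g_{ij}/∂x_k) dx_k ∧ dx_i ∧ dx_j.
Expand each term, using dx_k ∧ dx_i ∧ dx_j = sgn(permutation) dx_{(a)} ∧ dx_{(b)} ∧ dx_{(c)} with (a < b < c) sorted:

Collecting like 3-forms: d(omega) = 0.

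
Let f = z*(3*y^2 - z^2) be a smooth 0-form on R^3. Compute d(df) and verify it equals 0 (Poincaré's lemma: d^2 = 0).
d(df) = 0

Step 1: df = sum_i (∂f/∂x_i) dx_i = (0) dx + (6*y*z) dy + (3*y^2 - 3*z^2) dz.
Step 2: Apply d again. Using the 1-form formula, the coefficient of dx ∧ dy in d(df) is ∂^2 f/∂x ∂y - ∂^2 f/∂y ∂x = (0) - (0) = 0 (equality of mixed partials for smooth f).
Similarly for dx ∧ dz and dy ∧ dz — all coefficients vanish. So d(df) = 0.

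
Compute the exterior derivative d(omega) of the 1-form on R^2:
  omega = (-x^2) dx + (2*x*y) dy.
d(omega) = (2*y) dx ∧ dy

For a 1-form omega = sum_i f_i dx_i, the exterior derivative is
  d(omega) = sum_{i < j} (∂f_j/∂x_i - ∂f_i/∂x_j) dx_i ∧ dx_j.
  coefficient of dx ∧ dy: ∂f_2/∂x - ∂f_1/∂y = ∂(2*x*y)/∂x - ∂(-x^2)/∂y = 2*y
Assembling: d(omega) = (2*y) dx ∧ dy.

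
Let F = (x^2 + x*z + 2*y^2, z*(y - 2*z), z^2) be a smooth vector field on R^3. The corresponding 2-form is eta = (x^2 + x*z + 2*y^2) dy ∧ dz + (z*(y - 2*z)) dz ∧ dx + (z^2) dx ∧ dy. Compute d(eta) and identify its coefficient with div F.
d(eta) = (2*x + 4*z) dx ∧ dy ∧ dz; div F = 2*x + 4*z

For a 2-form in R^3 of the form above, applying d gives a 3-form with coefficient ∂P/∂x + ∂Q/∂y + ∂R/∂z:
  ∂P/∂x = 2*x + z
  ∂Q/∂y = z
  ∂R/∂z = 2*z
Sum = 2*x + 4*z, which is exactly div F.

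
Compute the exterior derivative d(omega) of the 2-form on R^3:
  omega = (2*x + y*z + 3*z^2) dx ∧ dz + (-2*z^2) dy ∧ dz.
d(omega) = (-z) dx ∧ dy ∧ dz

For a 2-form omega = sum_{i<j} g_{ij} dx_i ∧ dx_j, the exterior derivative is
  d(omega) = sum_{i<j} d(g_{ij}) ∧ dx_i ∧ dx_j = sum_{i<j, k} (∂g_{ij}/∂x_k) dx_k ∧ dx_i ∧ dx_j.
Expand each term, using dx_k ∧ dx_i ∧ dx_j = sgn(permutation) dx_{(a)} ∧ dx_{(b)} ∧ dx_{(c)} with (a < b < c) sorted:
  d(2*x + y*z + 3*z^2) includes (∂/∂y)(2*x + y*z + 3*z^2) dy = (z) dy, which multiplied by dx ∧ dz gives (-z) dx ∧ dy ∧ dz
Collecting like 3-forms: d(omega) = (-z) dx ∧ dy ∧ dz.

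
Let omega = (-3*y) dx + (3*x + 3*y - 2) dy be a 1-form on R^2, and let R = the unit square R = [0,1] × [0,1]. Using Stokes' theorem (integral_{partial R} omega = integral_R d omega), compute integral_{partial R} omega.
integral_(partial R) omega = 6

Stokes: integral_partial_R omega = integral_R d omega with d omega = (∂Q/∂x - ∂P/∂y) dx ∧ dy.
  ∂Q/∂x = 3
  ∂P/∂y = -3
  integrand = ∂Q/∂x - ∂P/∂y = 6.
Integrating over R: integral_0^1 integral_0^1 (6) dx dy = 6.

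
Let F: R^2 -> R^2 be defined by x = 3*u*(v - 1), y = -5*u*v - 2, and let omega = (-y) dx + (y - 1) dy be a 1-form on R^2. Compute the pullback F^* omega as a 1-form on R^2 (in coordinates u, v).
F^* omega = (40*u*v^2 - 15*u*v + 21*v - 6) du + (u*(40*u*v + 21)) dv

Using F^*(f dg) = (f ∘ F) d(g ∘ F), substitute each coordinate x_i by F_i(u, v) in f_i, and replace dx_i by d F_i = (∂F_i/∂u) du + (∂F_i/∂v) dv.
  For the x component: f_1(F) = 5*u*v + 2; d F_1 = (3*v - 3) du + (3*u) dv
  For the y component: f_2(F) = -5*u*v - 3; d F_2 = (-5*v) du + (-5*u) dv
Combining and collecting du, dv coefficients:
  coeff of du: 40*u*v^2 - 15*u*v + 21*v - 6
  coeff of dv: u*(40*u*v + 21)
F^* omega = (40*u*v^2 - 15*u*v + 21*v - 6) du + (u*(40*u*v + 21)) dv.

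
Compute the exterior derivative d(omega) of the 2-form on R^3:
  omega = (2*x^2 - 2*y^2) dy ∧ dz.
d(omega) = (4*x) dx ∧ dy ∧ dz

For a 2-form omega = sum_{i<j} g_{ij} dx_i ∧ dx_j, the exterior derivative is
  d(omega) = sum_{i<j} d(g_{ij}) ∧ dx_i ∧ dx_j = sum_{i<j, k} (∂g_{ij}/∂x_k) dx_k ∧ dx_i ∧ dx_j.
Expand each term, using dx_k ∧ dx_i ∧ dx_j = sgn(permutation) dx_{(a)} ∧ dx_{(b)} ∧ dx_{(c)} with (a < b < c) sorted:
  d(2*x^2 - 2*y^2) includes (∂/∂x)(2*x^2 - 2*y^2) dx = (4*x) dx, which multiplied by dy ∧ dz gives (4*x) dx ∧ dy ∧ dz
Collecting like 3-forms: d(omega) = (4*x) dx ∧ dy ∧ dz.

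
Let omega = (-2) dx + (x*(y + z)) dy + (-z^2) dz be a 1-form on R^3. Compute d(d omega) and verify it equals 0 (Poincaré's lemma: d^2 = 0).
d(d omega) = 0

Step 1: d omega = sum_{i<j} (∂f_j/∂x_i - ∂f_i/∂x_j) dx_i ∧ dx_j:
  coeff of dx ∧ dy: y + z
  coeff of dx ∧ dz: 0
  coeff of dy ∧ dz: -x
Step 2: Apply d again to each 2-form coefficient. The only possible 3-form in R^3 is dx ∧ dy ∧ dz, with coefficient
  ∂(coeff of dy∧dz)/∂x - ∂(coeff of dx∧dz)/∂y + ∂(coeff of dx∧dy)/∂z
  = ∂/∂x (-x) - ∂/∂y (0) + ∂/∂z (y + z).
Each of these terms simplifies to sums of mixed partials that cancel in pairs. The result is 0 (by equality of mixed partials for smooth functions — Schwarz / Clairaut).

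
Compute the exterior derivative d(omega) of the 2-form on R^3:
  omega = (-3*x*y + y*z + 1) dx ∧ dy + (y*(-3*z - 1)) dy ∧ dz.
d(omega) = (y) dx ∧ dy ∧ dz

For a 2-form omega = sum_{i<j} g_{ij} dx_i ∧ dx_j, the exterior derivative is
  d(omega) = sum_{i<j} d(g_{ij}) ∧ dx_i ∧ dx_j = sum_{i<j, k} (∂g_{ij}/∂x_k) dx_k ∧ dx_i ∧ dx_j.
Expand each term, using dx_k ∧ dx_i ∧ dx_j = sgn(permutation) dx_{(a)} ∧ dx_{(b)} ∧ dx_{(c)} with (a < b < c) sorted:
  d(-3*x*y + y*z + 1) includes (∂/∂z)(-3*x*y + y*z + 1) dz = (y) dz, which multiplied by dx ∧ dy gives (y) dx ∧ dy ∧ dz
Collecting like 3-forms: d(omega) = (y) dx ∧ dy ∧ dz.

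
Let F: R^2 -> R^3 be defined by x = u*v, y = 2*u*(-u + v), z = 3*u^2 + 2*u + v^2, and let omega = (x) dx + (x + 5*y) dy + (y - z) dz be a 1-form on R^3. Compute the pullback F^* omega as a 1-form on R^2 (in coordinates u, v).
F^* omega = (10*u^3 - 52*u^2*v - 22*u^2 + 17*u*v^2 + 4*u*v - 4*u - 2*v^2) du + (-20*u^3 + 13*u^2*v + 4*u*v^2 - 4*u*v - 2*v^3) dv

Using F^*(f dg) = (f ∘ F) d(g ∘ F), substitute each coordinate x_i by F_i(u, v) in f_i, and replace dx_i by d F_i = (∂F_i/∂u) du + (∂F_i/∂v) dv.
  For the x component: f_1(F) = u*v; d F_1 = (v) du + (u) dv
  For the y component: f_2(F) = u*(-10*u + 11*v); d F_2 = (-4*u + 2*v) du + (2*u) dv
  For the z component: f_3(F) = -5*u^2 + 2*u*v - 2*u - v^2; d F_3 = (6*u + 2) du + (2*v) dv
Combining and collecting du, dv coefficients:
  coeff of du: 10*u^3 - 52*u^2*v - 22*u^2 + 17*u*v^2 + 4*u*v - 4*u - 2*v^2
  coeff of dv: -20*u^3 + 13*u^2*v + 4*u*v^2 - 4*u*v - 2*v^3
F^* omega = (10*u^3 - 52*u^2*v - 22*u^2 + 17*u*v^2 + 4*u*v - 4*u - 2*v^2) du + (-20*u^3 + 13*u^2*v + 4*u*v^2 - 4*u*v - 2*v^3) dv.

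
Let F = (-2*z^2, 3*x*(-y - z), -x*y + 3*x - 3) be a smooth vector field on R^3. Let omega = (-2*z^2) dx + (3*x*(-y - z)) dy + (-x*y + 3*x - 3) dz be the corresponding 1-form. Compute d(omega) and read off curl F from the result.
d(omega) = (2*x) dy ∧ dz + (y - 4*z - 3) dz ∧ dx + (-3*y - 3*z) dx ∧ dy; curl F = (2*x, y - 4*z - 3, -3*y - 3*z)

d omega = sum_{i<j} (∂f_j/∂x_i - ∂f_i/∂x_j) dx_i ∧ dx_j. Under the identification (dy ∧ dz, dz ∧ dx, dx ∧ dy) ↔ (e_x, e_y, e_z), the coefficients are exactly the components of curl F. Compute:
  ∂R/∂y - ∂Q/∂z = (-x) - (-3*x) = 2*x
  ∂P/∂z - ∂R/∂x = (-4*z) - (3 - y) = y - 4*z - 3
  ∂Q/∂x - ∂P/∂y = (-3*y - 3*z) - (0) = -3*y - 3*z.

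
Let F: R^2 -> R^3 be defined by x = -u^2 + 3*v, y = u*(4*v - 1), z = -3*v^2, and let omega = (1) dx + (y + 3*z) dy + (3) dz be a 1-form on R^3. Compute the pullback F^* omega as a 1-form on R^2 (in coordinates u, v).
F^* omega = (16*u*v^2 - 8*u*v - u - 36*v^3 + 9*v^2) du + (16*u^2*v - 4*u^2 - 36*u*v^2 - 18*v + 3) dv

Using F^*(f dg) = (f ∘ F) d(g ∘ F), substitute each coordinate x_i by F_i(u, v) in f_i, and replace dx_i by d F_i = (∂F_i/∂u) du + (∂F_i/∂v) dv.
  For the x component: f_1(F) = 1; d F_1 = (-2*u) du + (3) dv
  For the y component: f_2(F) = 4*u*v - u - 9*v^2; d F_2 = (4*v - 1) du + (4*u) dv
  For the z component: f_3(F) = 3; d F_3 = (0) du + (-6*v) dv
Combining and collecting du, dv coefficients:
  coeff of du: 16*u*v^2 - 8*u*v - u - 36*v^3 + 9*v^2
  coeff of dv: 16*u^2*v - 4*u^2 - 36*u*v^2 - 18*v + 3
F^* omega = (16*u*v^2 - 8*u*v - u - 36*v^3 + 9*v^2) du + (16*u^2*v - 4*u^2 - 36*u*v^2 - 18*v + 3) dv.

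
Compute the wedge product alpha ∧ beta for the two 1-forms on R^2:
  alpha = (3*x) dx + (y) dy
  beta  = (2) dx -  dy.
alpha ∧ beta = (-3*x - 2*y) dx ∧ dy

Distribute the wedge, using dx_i ∧ dx_j = -dx_j ∧ dx_i and dx_i ∧ dx_i = 0. For each pair (i, j) with i < j, the coefficient of dx_i ∧ dx_j in alpha ∧ beta is (alpha_i * beta_j - alpha_j * beta_i). Collecting: alpha ∧ beta = (-3*x - 2*y) dx ∧ dy.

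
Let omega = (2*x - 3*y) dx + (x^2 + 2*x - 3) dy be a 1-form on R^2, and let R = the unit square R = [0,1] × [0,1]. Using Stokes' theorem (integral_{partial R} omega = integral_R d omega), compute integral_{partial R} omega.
integral_(partial R) omega = 6

Stokes: integral_partial_R omega = integral_R d omega with d omega = (∂Q/∂x - ∂P/∂y) dx ∧ dy.
  ∂Q/∂x = 2*x + 2
  ∂P/∂y = -3
  integrand = ∂Q/∂x - ∂P/∂y = 2*x + 5.
Integrating over R: integral_0^1 integral_0^1 (2*x + 5) dx dy = 6.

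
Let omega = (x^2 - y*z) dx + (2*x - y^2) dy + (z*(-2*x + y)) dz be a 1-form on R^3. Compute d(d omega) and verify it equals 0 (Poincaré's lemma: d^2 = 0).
d(d omega) = 0

Step 1: d omega = sum_{i<j} (∂f_j/∂x_i - ∂f_i/∂x_j) dx_i ∧ dx_j:
  coeff of dx ∧ dy: z + 2
  coeff of dx ∧ dz: y - 2*z
  coeff of dy ∧ dz: z
Step 2: Apply d again to each 2-form coefficient. The only possible 3-form in R^3 is dx ∧ dy ∧ dz, with coefficient
  ∂(coeff of dy∧dz)/∂x - ∂(coeff of dx∧dz)/∂y + ∂(coeff of dx∧dy)/∂z
  = ∂/∂x (z) - ∂/∂y (y - 2*z) + ∂/∂z (z + 2).
Each of these terms simplifies to sums of mixed partials that cancel in pairs. The result is 0 (by equality of mixed partials for smooth functions — Schwarz / Clairaut).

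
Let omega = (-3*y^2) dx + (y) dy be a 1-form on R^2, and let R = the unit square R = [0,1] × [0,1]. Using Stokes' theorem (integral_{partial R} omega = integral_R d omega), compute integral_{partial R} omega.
integral_(partial R) omega = 3

Stokes: integral_partial_R omega = integral_R d omega with d omega = (∂Q/∂x - ∂P/∂y) dx ∧ dy.
  ∂Q/∂x = 0
  ∂P/∂y = -6*y
  integrand = ∂Q/∂x - ∂P/∂y = 6*y.
Integrating over R: integral_0^1 integral_0^1 (6*y) dx dy = 3.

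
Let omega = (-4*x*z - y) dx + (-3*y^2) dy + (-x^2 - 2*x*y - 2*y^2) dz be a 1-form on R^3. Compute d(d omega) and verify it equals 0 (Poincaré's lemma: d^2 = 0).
d(d omega) = 0

Step 1: d omega = sum_{i<j} (∂f_j/∂x_i - ∂f_i/∂x_j) dx_i ∧ dx_j:
  coeff of dx ∧ dy: 1
  coeff of dx ∧ dz: 2*x - 2*y
  coeff of dy ∧ dz: -2*x - 4*y
Step 2: Apply d again to each 2-form coefficient. The only possible 3-form in R^3 is dx ∧ dy ∧ dz, with coefficient
  ∂(coeff of dy∧dz)/∂x - ∂(coeff of dx∧dz)/∂y + ∂(coeff of dx∧dy)/∂z
  = ∂/∂x (-2*x - 4*y) - ∂/∂y (2*x - 2*y) + ∂/∂z (1).
Each of these terms simplifies to sums of mixed partials that cancel in pairs. The result is 0 (by equality of mixed partials for smooth functions — Schwarz / Clairaut).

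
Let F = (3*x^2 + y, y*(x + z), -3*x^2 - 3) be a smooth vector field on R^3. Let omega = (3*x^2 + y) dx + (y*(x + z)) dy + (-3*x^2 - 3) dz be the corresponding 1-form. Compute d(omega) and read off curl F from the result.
d(omega) = (-y) dy ∧ dz + (6*x) dz ∧ dx + (y - 1) dx ∧ dy; curl F = (-y, 6*x, y - 1)

d omega = sum_{i<j} (∂f_j/∂x_i - ∂f_i/∂x_j) dx_i ∧ dx_j. Under the identification (dy ∧ dz, dz ∧ dx, dx ∧ dy) ↔ (e_x, e_y, e_z), the coefficients are exactly the components of curl F. Compute:
  ∂R/∂y - ∂Q/∂z = (0) - (y) = -y
  ∂P/∂z - ∂R/∂x = (0) - (-6*x) = 6*x
  ∂Q/∂x - ∂P/∂y = (y) - (1) = y - 1.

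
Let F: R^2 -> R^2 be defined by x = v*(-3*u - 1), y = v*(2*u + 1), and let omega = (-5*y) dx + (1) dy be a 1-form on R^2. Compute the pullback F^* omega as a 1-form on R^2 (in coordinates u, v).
F^* omega = (v*(30*u*v + 15*v + 2)) du + (30*u^2*v + 25*u*v + 2*u + 5*v + 1) dv

Using F^*(f dg) = (f ∘ F) d(g ∘ F), substitute each coordinate x_i by F_i(u, v) in f_i, and replace dx_i by d F_i = (∂F_i/∂u) du + (∂F_i/∂v) dv.
  For the x component: f_1(F) = 5*v*(-2*u - 1); d F_1 = (-3*v) du + (-3*u - 1) dv
  For the y component: f_2(F) = 1; d F_2 = (2*v) du + (2*u + 1) dv
Combining and collecting du, dv coefficients:
  coeff of du: v*(30*u*v + 15*v + 2)
  coeff of dv: 30*u^2*v + 25*u*v + 2*u + 5*v + 1
F^* omega = (v*(30*u*v + 15*v + 2)) du + (30*u^2*v + 25*u*v + 2*u + 5*v + 1) dv.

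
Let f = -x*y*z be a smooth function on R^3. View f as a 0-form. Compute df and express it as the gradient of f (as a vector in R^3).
df = (-y*z) dx + (-x*z) dy + (-x*y) dz; grad f = (-y*z, -x*z, -x*y)

For a 0-form f, d f = (∂f/∂x) dx + (∂f/∂y) dy + (∂f/∂z) dz. The components of the vector representation are exactly the entries of grad f in Cartesian coordinates:
  ∂f/∂x = -y*z
  ∂f/∂y = -x*z
  ∂f/∂z = -x*y.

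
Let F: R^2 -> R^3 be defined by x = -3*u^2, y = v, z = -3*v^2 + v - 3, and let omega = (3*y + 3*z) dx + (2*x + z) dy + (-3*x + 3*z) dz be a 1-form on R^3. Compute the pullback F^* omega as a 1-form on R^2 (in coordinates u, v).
F^* omega = (18*u*(3*v^2 - 2*v + 3)) du + (-54*u^2*v + 3*u^2 + 54*v^3 - 30*v^2 + 58*v - 12) dv

Using F^*(f dg) = (f ∘ F) d(g ∘ F), substitute each coordinate x_i by F_i(u, v) in f_i, and replace dx_i by d F_i = (∂F_i/∂u) du + (∂F_i/∂v) dv.
  For the x component: f_1(F) = -9*v^2 + 6*v - 9; d F_1 = (-6*u) du + (0) dv
  For the y component: f_2(F) = -6*u^2 - 3*v^2 + v - 3; d F_2 = (0) du + (1) dv
  For the z component: f_3(F) = 9*u^2 - 9*v^2 + 3*v - 9; d F_3 = (0) du + (1 - 6*v) dv
Combining and collecting du, dv coefficients:
  coeff of du: 18*u*(3*v^2 - 2*v + 3)
  coeff of dv: -54*u^2*v + 3*u^2 + 54*v^3 - 30*v^2 + 58*v - 12
F^* omega = (18*u*(3*v^2 - 2*v + 3)) du + (-54*u^2*v + 3*u^2 + 54*v^3 - 30*v^2 + 58*v - 12) dv.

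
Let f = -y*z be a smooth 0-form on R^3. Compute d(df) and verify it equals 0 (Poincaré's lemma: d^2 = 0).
d(df) = 0

Step 1: df = sum_i (∂f/∂x_i) dx_i = (0) dx + (-z) dy + (-y) dz.
Step 2: Apply d again. Using the 1-form formula, the coefficient of dx ∧ dy in d(df) is ∂^2 f/∂x ∂y - ∂^2 f/∂y ∂x = (0) - (0) = 0 (equality of mixed partials for smooth f).
Similarly for dx ∧ dz and dy ∧ dz — all coefficients vanish. So d(df) = 0.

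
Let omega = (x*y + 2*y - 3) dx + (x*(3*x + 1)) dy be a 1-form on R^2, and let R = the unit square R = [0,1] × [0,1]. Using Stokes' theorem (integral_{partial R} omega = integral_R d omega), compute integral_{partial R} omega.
integral_(partial R) omega = 3/2

Stokes: integral_partial_R omega = integral_R d omega with d omega = (∂Q/∂x - ∂P/∂y) dx ∧ dy.
  ∂Q/∂x = 6*x + 1
  ∂P/∂y = x + 2
  integrand = ∂Q/∂x - ∂P/∂y = 5*x - 1.
Integrating over R: integral_0^1 integral_0^1 (5*x - 1) dx dy = 3/2.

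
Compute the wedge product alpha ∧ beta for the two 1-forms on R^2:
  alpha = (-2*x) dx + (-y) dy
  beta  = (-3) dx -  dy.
alpha ∧ beta = (2*x - 3*y) dx ∧ dy

Distribute the wedge, using dx_i ∧ dx_j = -dx_j ∧ dx_i and dx_i ∧ dx_i = 0. For each pair (i, j) with i < j, the coefficient of dx_i ∧ dx_j in alpha ∧ beta is (alpha_i * beta_j - alpha_j * beta_i). Collecting: alpha ∧ beta = (2*x - 3*y) dx ∧ dy.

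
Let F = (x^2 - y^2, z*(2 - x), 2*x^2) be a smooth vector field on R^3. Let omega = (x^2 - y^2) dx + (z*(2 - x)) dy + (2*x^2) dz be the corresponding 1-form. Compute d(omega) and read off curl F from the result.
d(omega) = (x - 2) dy ∧ dz + (-4*x) dz ∧ dx + (2*y - z) dx ∧ dy; curl F = (x - 2, -4*x, 2*y - z)

d omega = sum_{i<j} (∂f_j/∂x_i - ∂f_i/∂x_j) dx_i ∧ dx_j. Under the identification (dy ∧ dz, dz ∧ dx, dx ∧ dy) ↔ (e_x, e_y, e_z), the coefficients are exactly the components of curl F. Compute:
  ∂R/∂y - ∂Q/∂z = (0) - (2 - x) = x - 2
  ∂P/∂z - ∂R/∂x = (0) - (4*x) = -4*x
  ∂Q/∂x - ∂P/∂y = (-z) - (-2*y) = 2*y - z.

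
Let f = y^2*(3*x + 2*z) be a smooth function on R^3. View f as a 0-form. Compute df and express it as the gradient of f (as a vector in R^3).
df = (3*y^2) dx + (2*y*(3*x + 2*z)) dy + (2*y^2) dz; grad f = (3*y^2, 2*y*(3*x + 2*z), 2*y^2)

For a 0-form f, d f = (∂f/∂x) dx + (∂f/∂y) dy + (∂f/∂z) dz. The components of the vector representation are exactly the entries of grad f in Cartesian coordinates:
  ∂f/∂x = 3*y^2
  ∂f/∂y = 2*y*(3*x + 2*z)
  ∂f/∂z = 2*y^2.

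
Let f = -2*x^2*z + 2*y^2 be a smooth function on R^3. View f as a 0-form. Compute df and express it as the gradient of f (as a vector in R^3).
df = (-4*x*z) dx + (4*y) dy + (-2*x^2) dz; grad f = (-4*x*z, 4*y, -2*x^2)

For a 0-form f, d f = (∂f/∂x) dx + (∂f/∂y) dy + (∂f/∂z) dz. The components of the vector representation are exactly the entries of grad f in Cartesian coordinates:
  ∂f/∂x = -4*x*z
  ∂f/∂y = 4*y
  ∂f/∂z = -2*x^2.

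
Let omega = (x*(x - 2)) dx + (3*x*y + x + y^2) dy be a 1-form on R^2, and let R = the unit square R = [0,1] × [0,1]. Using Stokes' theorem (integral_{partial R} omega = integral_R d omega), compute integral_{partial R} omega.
integral_(partial R) omega = 5/2

Stokes: integral_partial_R omega = integral_R d omega with d omega = (∂Q/∂x - ∂P/∂y) dx ∧ dy.
  ∂Q/∂x = 3*y + 1
  ∂P/∂y = 0
  integrand = ∂Q/∂x - ∂P/∂y = 3*y + 1.
Integrating over R: integral_0^1 integral_0^1 (3*y + 1) dx dy = 5/2.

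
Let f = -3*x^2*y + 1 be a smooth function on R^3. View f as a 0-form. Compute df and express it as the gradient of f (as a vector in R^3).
df = (-6*x*y) dx + (-3*x^2) dy + (0) dz; grad f = (-6*x*y, -3*x^2, 0)

For a 0-form f, d f = (∂f/∂x) dx + (∂f/∂y) dy + (∂f/∂z) dz. The components of the vector representation are exactly the entries of grad f in Cartesian coordinates:
  ∂f/∂x = -6*x*y
  ∂f/∂y = -3*x^2
  ∂f/∂z = 0.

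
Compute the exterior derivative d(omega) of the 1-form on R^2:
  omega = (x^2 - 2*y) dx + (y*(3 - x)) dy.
d(omega) = (2 - y) dx ∧ dy

For a 1-form omega = sum_i f_i dx_i, the exterior derivative is
  d(omega) = sum_{i < j} (∂f_j/∂x_i - ∂f_i/∂x_j) dx_i ∧ dx_j.
  coefficient of dx ∧ dy: ∂f_2/∂x - ∂f_1/∂y = ∂(y*(3 - x))/∂x - ∂(x^2 - 2*y)/∂y = 2 - y
Assembling: d(omega) = (2 - y) dx ∧ dy.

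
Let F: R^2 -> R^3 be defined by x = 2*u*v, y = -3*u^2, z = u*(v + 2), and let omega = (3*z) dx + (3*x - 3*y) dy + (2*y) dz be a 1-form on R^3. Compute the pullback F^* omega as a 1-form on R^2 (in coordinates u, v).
F^* omega = (6*u*(-9*u^2 - 7*u*v - 2*u + v^2 + 2*v)) du + (6*u^2*(-u + v + 2)) dv

Using F^*(f dg) = (f ∘ F) d(g ∘ F), substitute each coordinate x_i by F_i(u, v) in f_i, and replace dx_i by d F_i = (∂F_i/∂u) du + (∂F_i/∂v) dv.
  For the x component: f_1(F) = 3*u*(v + 2); d F_1 = (2*v) du + (2*u) dv
  For the y component: f_2(F) = 3*u*(3*u + 2*v); d F_2 = (-6*u) du + (0) dv
  For the z component: f_3(F) = -6*u^2; d F_3 = (v + 2) du + (u) dv
Combining and collecting du, dv coefficients:
  coeff of du: 6*u*(-9*u^2 - 7*u*v - 2*u + v^2 + 2*v)
  coeff of dv: 6*u^2*(-u + v + 2)
F^* omega = (6*u*(-9*u^2 - 7*u*v - 2*u + v^2 + 2*v)) du + (6*u^2*(-u + v + 2)) dv.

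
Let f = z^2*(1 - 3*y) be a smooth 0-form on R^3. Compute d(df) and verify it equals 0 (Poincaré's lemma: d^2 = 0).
d(df) = 0

Step 1: df = sum_i (∂f/∂x_i) dx_i = (0) dx + (-3*z^2) dy + (2*z*(1 - 3*y)) dz.
Step 2: Apply d again. Using the 1-form formula, the coefficient of dx ∧ dy in d(df) is ∂^2 f/∂x ∂y - ∂^2 f/∂y ∂x = (0) - (0) = 0 (equality of mixed partials for smooth f).
Similarly for dx ∧ dz and dy ∧ dz — all coefficients vanish. So d(df) = 0.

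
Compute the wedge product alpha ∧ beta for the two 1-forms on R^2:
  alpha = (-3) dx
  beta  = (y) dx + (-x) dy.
alpha ∧ beta = (3*x) dx ∧ dy

Distribute the wedge, using dx_i ∧ dx_j = -dx_j ∧ dx_i and dx_i ∧ dx_i = 0. For each pair (i, j) with i < j, the coefficient of dx_i ∧ dx_j in alpha ∧ beta is (alpha_i * beta_j - alpha_j * beta_i). Collecting: alpha ∧ beta = (3*x) dx ∧ dy.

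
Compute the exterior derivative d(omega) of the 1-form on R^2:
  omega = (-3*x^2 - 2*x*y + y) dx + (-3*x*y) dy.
d(omega) = (2*x - 3*y - 1) dx ∧ dy

For a 1-form omega = sum_i f_i dx_i, the exterior derivative is
  d(omega) = sum_{i < j} (∂f_j/∂x_i - ∂f_i/∂x_j) dx_i ∧ dx_j.
  coefficient of dx ∧ dy: ∂f_2/∂x - ∂f_1/∂y = ∂(-3*x*y)/∂x - ∂(-3*x^2 - 2*x*y + y)/∂y = 2*x - 3*y - 1
Assembling: d(omega) = (2*x - 3*y - 1) dx ∧ dy.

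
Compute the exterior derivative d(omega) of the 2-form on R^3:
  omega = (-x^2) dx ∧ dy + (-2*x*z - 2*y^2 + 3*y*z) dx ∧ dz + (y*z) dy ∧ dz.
d(omega) = (4*y - 3*z) dx ∧ dy ∧ dz

For a 2-form omega = sum_{i<j} g_{ij} dx_i ∧ dx_j, the exterior derivative is
  d(omega) = sum_{i<j} d(g_{ij}) ∧ dx_i ∧ dx_j = sum_{i<j, k} (∂g_{ij}/∂x_k) dx_k ∧ dx_i ∧ dx_j.
Expand each term, using dx_k ∧ dx_i ∧ dx_j = sgn(permutation) dx_{(a)} ∧ dx_{(b)} ∧ dx_{(c)} with (a < b < c) sorted:
  d(-2*x*z - 2*y^2 + 3*y*z) includes (∂/∂y)(-2*x*z - 2*y^2 + 3*y*z) dy = (-4*y + 3*z) dy, which multiplied by dx ∧ dz gives (4*y - 3*z) dx ∧ dy ∧ dz
Collecting like 3-forms: d(omega) = (4*y - 3*z) dx ∧ dy ∧ dz.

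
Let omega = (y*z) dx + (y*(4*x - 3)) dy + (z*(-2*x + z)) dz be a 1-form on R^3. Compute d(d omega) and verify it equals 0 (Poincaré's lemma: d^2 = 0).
d(d omega) = 0

Step 1: d omega = sum_{i<j} (∂f_j/∂x_i - ∂f_i/∂x_j) dx_i ∧ dx_j:
  coeff of dx ∧ dy: 4*y - z
  coeff of dx ∧ dz: -y - 2*z
  coeff of dy ∧ dz: 0
Step 2: Apply d again to each 2-form coefficient. The only possible 3-form in R^3 is dx ∧ dy ∧ dz, with coefficient
  ∂(coeff of dy∧dz)/∂x - ∂(coeff of dx∧dz)/∂y + ∂(coeff of dx∧dy)/∂z
  = ∂/∂x (0) - ∂/∂y (-y - 2*z) + ∂/∂z (4*y - z).
Each of these terms simplifies to sums of mixed partials that cancel in pairs. The result is 0 (by equality of mixed partials for smooth functions — Schwarz / Clairaut).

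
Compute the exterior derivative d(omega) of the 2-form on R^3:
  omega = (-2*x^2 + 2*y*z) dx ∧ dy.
d(omega) = (2*y) dx ∧ dy ∧ dz

For a 2-form omega = sum_{i<j} g_{ij} dx_i ∧ dx_j, the exterior derivative is
  d(omega) = sum_{i<j} d(g_{ij}) ∧ dx_i ∧ dx_j = sum_{i<j, k} (∂g_{ij}/∂x_k) dx_k ∧ dx_i ∧ dx_j.
Expand each term, using dx_k ∧ dx_i ∧ dx_j = sgn(permutation) dx_{(a)} ∧ dx_{(b)} ∧ dx_{(c)} with (a < b < c) sorted:
  d(-2*x^2 + 2*y*z) includes (∂/∂z)(-2*x^2 + 2*y*z) dz = (2*y) dz, which multiplied by dx ∧ dy gives (2*y) dx ∧ dy ∧ dz
Collecting like 3-forms: d(omega) = (2*y) dx ∧ dy ∧ dz.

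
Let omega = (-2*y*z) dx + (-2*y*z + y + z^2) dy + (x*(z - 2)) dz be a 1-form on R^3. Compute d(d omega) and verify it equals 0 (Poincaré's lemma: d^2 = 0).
d(d omega) = 0

Step 1: d omega = sum_{i<j} (∂f_j/∂x_i - ∂f_i/∂x_j) dx_i ∧ dx_j:
  coeff of dx ∧ dy: 2*z
  coeff of dx ∧ dz: 2*y + z - 2
  coeff of dy ∧ dz: 2*y - 2*z
Step 2: Apply d again to each 2-form coefficient. The only possible 3-form in R^3 is dx ∧ dy ∧ dz, with coefficient
  ∂(coeff of dy∧dz)/∂x - ∂(coeff of dx∧dz)/∂y + ∂(coeff of dx∧dy)/∂z
  = ∂/∂x (2*y - 2*z) - ∂/∂y (2*y + z - 2) + ∂/∂z (2*z).
Each of these terms simplifies to sums of mixed partials that cancel in pairs. The result is 0 (by equality of mixed partials for smooth functions — Schwarz / Clairaut).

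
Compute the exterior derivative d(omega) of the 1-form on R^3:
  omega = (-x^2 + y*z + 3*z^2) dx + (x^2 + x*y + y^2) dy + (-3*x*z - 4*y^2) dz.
d(omega) = (2*x + y - z) dx ∧ dy + (-y - 9*z) dx ∧ dz + (-8*y) dy ∧ dz

For a 1-form omega = sum_i f_i dx_i, the exterior derivative is
  d(omega) = sum_{i < j} (∂f_j/∂x_i - ∂f_i/∂x_j) dx_i ∧ dx_j.
  coefficient of dx ∧ dy: ∂f_2/∂x - ∂f_1/∂y = ∂(x^2 + x*y + y^2)/∂x - ∂(-x^2 + y*z + 3*z^2)/∂y = 2*x + y - z
  coefficient of dx ∧ dz: ∂f_3/∂x - ∂f_1/∂z = ∂(-3*x*z - 4*y^2)/∂x - ∂(-x^2 + y*z + 3*z^2)/∂z = -y - 9*z
  coefficient of dy ∧ dz: ∂f_3/∂y - ∂f_2/∂z = ∂(-3*x*z - 4*y^2)/∂y - ∂(x^2 + x*y + y^2)/∂z = -8*y
Assembling: d(omega) = (2*x + y - z) dx ∧ dy + (-y - 9*z) dx ∧ dz + (-8*y) dy ∧ dz.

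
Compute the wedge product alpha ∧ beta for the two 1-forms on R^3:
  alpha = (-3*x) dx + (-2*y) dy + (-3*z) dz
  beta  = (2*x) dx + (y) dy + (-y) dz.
alpha ∧ beta = (x*y) dx ∧ dy + (3*x*(y + 2*z)) dx ∧ dz + (y*(2*y + 3*z)) dy ∧ dz

Distribute the wedge, using dx_i ∧ dx_j = -dx_j ∧ dx_i and dx_i ∧ dx_i = 0. For each pair (i, j) with i < j, the coefficient of dx_i ∧ dx_j in alpha ∧ beta is (alpha_i * beta_j - alpha_j * beta_i). Collecting: alpha ∧ beta = (x*y) dx ∧ dy + (3*x*(y + 2*z)) dx ∧ dz + (y*(2*y + 3*z)) dy ∧ dz.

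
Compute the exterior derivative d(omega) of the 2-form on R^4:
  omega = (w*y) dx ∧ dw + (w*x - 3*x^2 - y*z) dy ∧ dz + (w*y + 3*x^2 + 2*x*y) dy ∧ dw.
d(omega) = (-w + 6*x + 2*y) dx ∧ dy ∧ dw + (w - 6*x) dx ∧ dy ∧ dz + (x) dy ∧ dz ∧ dw

For a 2-form omega = sum_{i<j} g_{ij} dx_i ∧ dx_j, the exterior derivative is
  d(omega) = sum_{i<j} d(g_{ij}) ∧ dx_i ∧ dx_j = sum_{i<j, k} (∂g_{ij}/∂x_k) dx_k ∧ dx_i ∧ dx_j.
Expand each term, using dx_k ∧ dx_i ∧ dx_j = sgn(permutation) dx_{(a)} ∧ dx_{(b)} ∧ dx_{(c)} with (a < b < c) sorted:
  d(w*y) includes (∂/∂y)(w*y) dy = (w) dy, which multiplied by dx ∧ dw gives (-w) dx ∧ dy ∧ dw
  d(w*x - 3*x^2 - y*z) includes (∂/∂x)(w*x - 3*x^2 - y*z) dx = (w - 6*x) dx, which multiplied by dy ∧ dz gives (w - 6*x) dx ∧ dy ∧ dz
  d(w*x - 3*x^2 - y*z) includes (∂/∂w)(w*x - 3*x^2 - y*z) dw = (x) dw, which multiplied by dy ∧ dz gives (x) dy ∧ dz ∧ dw
  d(w*y + 3*x^2 + 2*x*y) includes (∂/∂x)(w*y + 3*x^2 + 2*x*y) dx = (6*x + 2*y) dx, which multiplied by dy ∧ dw gives (6*x + 2*y) dx ∧ dy ∧ dw
Collecting like 3-forms: d(omega) = (-w + 6*x + 2*y) dx ∧ dy ∧ dw + (w - 6*x) dx ∧ dy ∧ dz + (x) dy ∧ dz ∧ dw.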